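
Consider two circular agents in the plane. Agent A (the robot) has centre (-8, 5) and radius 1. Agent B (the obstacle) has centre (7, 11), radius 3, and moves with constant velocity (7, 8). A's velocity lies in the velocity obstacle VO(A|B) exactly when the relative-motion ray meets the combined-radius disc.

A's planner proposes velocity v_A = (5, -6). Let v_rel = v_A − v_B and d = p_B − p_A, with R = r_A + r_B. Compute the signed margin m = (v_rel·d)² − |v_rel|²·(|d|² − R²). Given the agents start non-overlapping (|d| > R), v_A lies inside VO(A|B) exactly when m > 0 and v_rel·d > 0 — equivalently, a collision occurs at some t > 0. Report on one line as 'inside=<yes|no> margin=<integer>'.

d = (15, 6),  |d|² = 261;  R = 1+3 = 4,  c = 261−4² = 245
v_rel = (-2, -14),  |v_rel|² = 200;  v_rel·d = (-2)·(15) + (-14)·(6) = -114
200·t² + 228·t + 245 = 0  ⇒  m = (-114)² − 200·245 = -36004
m = -36004 < 0,  v_rel·d = -114 < 0  ⇒  outside

inside=no margin=-36004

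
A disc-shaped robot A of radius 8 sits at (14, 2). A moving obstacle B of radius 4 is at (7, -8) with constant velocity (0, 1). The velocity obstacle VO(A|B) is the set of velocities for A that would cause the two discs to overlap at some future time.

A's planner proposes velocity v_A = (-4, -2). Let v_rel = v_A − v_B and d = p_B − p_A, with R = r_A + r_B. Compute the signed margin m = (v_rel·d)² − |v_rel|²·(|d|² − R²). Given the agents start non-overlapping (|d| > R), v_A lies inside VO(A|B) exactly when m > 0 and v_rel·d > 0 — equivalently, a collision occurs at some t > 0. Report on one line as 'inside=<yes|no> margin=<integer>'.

d = (-7, -10),  |d|² = 149;  R = 8+4 = 12,  c = 149−12² = 5
v_rel = (-4, -3),  |v_rel|² = 25;  v_rel·d = (-4)·(-7) + (-3)·(-10) = 58
25·t² − 116·t + 5 = 0  ⇒  m = 58² − 25·5 = 3239
m = 3239 > 0,  v_rel·d = 58 > 0  ⇒  inside

inside=yes margin=3239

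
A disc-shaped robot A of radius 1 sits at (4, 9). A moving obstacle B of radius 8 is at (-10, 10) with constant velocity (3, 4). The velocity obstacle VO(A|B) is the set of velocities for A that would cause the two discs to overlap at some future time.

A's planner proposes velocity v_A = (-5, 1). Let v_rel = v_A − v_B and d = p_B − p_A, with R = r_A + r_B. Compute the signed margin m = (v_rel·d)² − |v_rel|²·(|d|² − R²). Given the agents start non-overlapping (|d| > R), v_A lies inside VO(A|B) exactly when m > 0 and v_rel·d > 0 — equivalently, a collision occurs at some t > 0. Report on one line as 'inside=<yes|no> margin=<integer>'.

d = (-14, 1),  |d|² = 197;  R = 1+8 = 9,  c = 197−9² = 116
v_rel = (-8, -3),  |v_rel|² = 73;  v_rel·d = (-8)·(-14) + (-3)·(1) = 109
73·t² − 218·t + 116 = 0  ⇒  m = 109² − 73·116 = 3413
m = 3413 > 0,  v_rel·d = 109 > 0  ⇒  inside

inside=yes margin=3413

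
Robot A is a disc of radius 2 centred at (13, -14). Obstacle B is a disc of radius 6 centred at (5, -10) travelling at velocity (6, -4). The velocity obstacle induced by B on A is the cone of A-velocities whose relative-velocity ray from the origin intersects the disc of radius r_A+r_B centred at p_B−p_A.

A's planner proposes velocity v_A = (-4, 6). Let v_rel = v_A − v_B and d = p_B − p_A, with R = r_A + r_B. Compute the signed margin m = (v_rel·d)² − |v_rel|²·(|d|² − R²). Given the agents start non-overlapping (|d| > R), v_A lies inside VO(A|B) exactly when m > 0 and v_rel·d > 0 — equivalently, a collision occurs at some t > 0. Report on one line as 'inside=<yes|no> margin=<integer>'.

d = (-8, 4),  |d|² = 80;  R = 2+6 = 8,  c = 80−8² = 16
v_rel = (-10, 10),  |v_rel|² = 200;  v_rel·d = (-10)·(-8) + (10)·(4) = 120
200·t² − 240·t + 16 = 0  ⇒  m = 120² − 200·16 = 11200
m = 11200 > 0,  v_rel·d = 120 > 0  ⇒  inside

inside=yes margin=11200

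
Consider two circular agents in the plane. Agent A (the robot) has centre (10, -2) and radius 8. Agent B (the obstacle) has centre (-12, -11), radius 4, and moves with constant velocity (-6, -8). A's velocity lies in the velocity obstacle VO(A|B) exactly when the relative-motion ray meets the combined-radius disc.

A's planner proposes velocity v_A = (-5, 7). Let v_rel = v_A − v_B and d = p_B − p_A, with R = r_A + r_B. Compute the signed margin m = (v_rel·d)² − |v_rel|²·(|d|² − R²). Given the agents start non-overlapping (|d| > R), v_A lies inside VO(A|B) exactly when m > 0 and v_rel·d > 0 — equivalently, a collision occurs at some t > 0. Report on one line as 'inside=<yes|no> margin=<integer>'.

d = (-22, -9),  |d|² = 565;  R = 8+4 = 12,  c = 565−12² = 421
v_rel = (1, 15),  |v_rel|² = 226;  v_rel·d = (1)·(-22) + (15)·(-9) = -157
226·t² + 314·t + 421 = 0  ⇒  m = (-157)² − 226·421 = -70497
m = -70497 < 0,  v_rel·d = -157 < 0  ⇒  outside

inside=no margin=-70497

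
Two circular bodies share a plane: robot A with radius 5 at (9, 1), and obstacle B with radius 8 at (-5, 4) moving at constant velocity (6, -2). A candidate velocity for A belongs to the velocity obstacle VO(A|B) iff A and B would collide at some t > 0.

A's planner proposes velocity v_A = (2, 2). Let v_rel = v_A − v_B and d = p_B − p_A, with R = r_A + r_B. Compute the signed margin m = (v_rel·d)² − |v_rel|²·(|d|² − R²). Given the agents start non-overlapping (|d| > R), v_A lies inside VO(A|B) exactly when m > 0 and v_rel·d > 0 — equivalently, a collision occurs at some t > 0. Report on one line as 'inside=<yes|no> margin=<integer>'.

d = (-14, 3),  |d|² = 205;  R = 5+8 = 13,  c = 205−13² = 36
v_rel = (-4, 4),  |v_rel|² = 32;  v_rel·d = (-4)·(-14) + (4)·(3) = 68
32·t² − 136·t + 36 = 0  ⇒  m = 68² − 32·36 = 3472
m = 3472 > 0,  v_rel·d = 68 > 0  ⇒  inside

inside=yes margin=3472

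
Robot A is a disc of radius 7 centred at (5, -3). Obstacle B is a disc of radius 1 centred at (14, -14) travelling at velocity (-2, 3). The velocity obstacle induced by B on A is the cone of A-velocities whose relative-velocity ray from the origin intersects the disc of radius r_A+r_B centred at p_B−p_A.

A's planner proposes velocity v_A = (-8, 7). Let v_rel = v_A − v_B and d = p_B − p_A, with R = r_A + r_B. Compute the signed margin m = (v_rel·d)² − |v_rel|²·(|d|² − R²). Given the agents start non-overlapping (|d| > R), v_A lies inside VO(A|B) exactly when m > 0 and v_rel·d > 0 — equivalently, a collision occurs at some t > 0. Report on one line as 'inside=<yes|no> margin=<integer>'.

d = (9, -11),  |d|² = 202;  R = 7+1 = 8,  c = 202−8² = 138
v_rel = (-6, 4),  |v_rel|² = 52;  v_rel·d = (-6)·(9) + (4)·(-11) = -98
52·t² + 196·t + 138 = 0  ⇒  m = (-98)² − 52·138 = 2428
m = 2428 > 0,  v_rel·d = -98 < 0  ⇒  outside

inside=no margin=2428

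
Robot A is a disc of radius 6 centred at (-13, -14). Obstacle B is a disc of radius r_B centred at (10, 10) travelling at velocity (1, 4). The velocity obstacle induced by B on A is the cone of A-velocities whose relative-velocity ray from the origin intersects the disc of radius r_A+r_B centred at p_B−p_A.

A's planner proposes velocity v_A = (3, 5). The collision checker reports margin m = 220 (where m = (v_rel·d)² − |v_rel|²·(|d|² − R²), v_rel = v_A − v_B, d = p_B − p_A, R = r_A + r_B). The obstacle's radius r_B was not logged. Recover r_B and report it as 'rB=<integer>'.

m = 220
d = (23, 24);  v_rel = (2, 1),  |v_rel|² = 5
v_rel×d = (2)·(24) − (1)·(23) = 25
since m = R²·5 − 25²:  R² = (625 + 220) / 5 = 169
R = √169 = 13  ⇒  r_B = 13 − 6 = 7

rB=7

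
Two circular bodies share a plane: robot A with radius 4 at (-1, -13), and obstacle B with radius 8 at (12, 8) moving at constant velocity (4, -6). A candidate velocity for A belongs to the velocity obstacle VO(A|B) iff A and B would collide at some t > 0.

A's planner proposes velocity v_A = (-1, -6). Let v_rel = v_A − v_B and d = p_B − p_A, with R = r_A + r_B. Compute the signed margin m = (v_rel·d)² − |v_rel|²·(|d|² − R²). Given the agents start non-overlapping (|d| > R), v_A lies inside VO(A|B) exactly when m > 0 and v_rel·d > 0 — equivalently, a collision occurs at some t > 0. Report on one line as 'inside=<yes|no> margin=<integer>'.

d = (13, 21),  |d|² = 610;  R = 4+8 = 12,  c = 610−12² = 466
v_rel = (-5, 0),  |v_rel|² = 25;  v_rel·d = (-5)·(13) + (0)·(21) = -65
25·t² + 130·t + 466 = 0  ⇒  m = (-65)² − 25·466 = -7425
m = -7425 < 0,  v_rel·d = -65 < 0  ⇒  outside

inside=no margin=-7425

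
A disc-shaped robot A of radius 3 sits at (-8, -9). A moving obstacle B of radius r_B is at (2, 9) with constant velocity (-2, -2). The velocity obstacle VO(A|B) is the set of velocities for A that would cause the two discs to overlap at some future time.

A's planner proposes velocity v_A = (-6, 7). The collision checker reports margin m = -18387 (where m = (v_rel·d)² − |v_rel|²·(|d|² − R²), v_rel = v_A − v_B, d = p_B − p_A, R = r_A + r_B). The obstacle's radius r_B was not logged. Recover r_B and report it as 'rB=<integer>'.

m = -18387
d = (10, 18);  v_rel = (-4, 9),  |v_rel|² = 97
v_rel×d = (-4)·(18) − (9)·(10) = -162
since m = R²·97 − (-162)²:  R² = (26244 + -18387) / 97 = 81
R = √81 = 9  ⇒  r_B = 9 − 3 = 6

rB=6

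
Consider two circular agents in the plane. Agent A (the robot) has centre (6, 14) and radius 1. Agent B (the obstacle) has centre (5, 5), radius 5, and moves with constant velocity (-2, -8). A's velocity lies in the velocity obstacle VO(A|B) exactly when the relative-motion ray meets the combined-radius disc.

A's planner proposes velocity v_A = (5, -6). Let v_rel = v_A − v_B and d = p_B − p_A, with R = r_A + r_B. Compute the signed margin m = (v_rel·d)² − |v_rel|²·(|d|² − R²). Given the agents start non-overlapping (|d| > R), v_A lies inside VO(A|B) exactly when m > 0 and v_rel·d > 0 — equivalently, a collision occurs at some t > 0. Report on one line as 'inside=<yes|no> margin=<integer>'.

d = (-1, -9),  |d|² = 82;  R = 1+5 = 6,  c = 82−6² = 46
v_rel = (7, 2),  |v_rel|² = 53;  v_rel·d = (7)·(-1) + (2)·(-9) = -25
53·t² + 50·t + 46 = 0  ⇒  m = (-25)² − 53·46 = -1813
m = -1813 < 0,  v_rel·d = -25 < 0  ⇒  outside

inside=no margin=-1813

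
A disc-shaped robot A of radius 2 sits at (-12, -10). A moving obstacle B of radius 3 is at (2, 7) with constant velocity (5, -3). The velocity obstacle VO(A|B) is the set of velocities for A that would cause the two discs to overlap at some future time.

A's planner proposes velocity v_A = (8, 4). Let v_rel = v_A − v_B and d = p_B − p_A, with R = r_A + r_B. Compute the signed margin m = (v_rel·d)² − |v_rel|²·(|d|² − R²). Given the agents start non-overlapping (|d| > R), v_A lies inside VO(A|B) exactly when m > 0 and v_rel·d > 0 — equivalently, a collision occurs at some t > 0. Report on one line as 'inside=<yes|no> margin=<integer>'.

d = (14, 17),  |d|² = 485;  R = 2+3 = 5,  c = 485−5² = 460
v_rel = (3, 7),  |v_rel|² = 58;  v_rel·d = (3)·(14) + (7)·(17) = 161
58·t² − 322·t + 460 = 0  ⇒  m = 161² − 58·460 = -759
m = -759 < 0,  v_rel·d = 161 > 0  ⇒  outside

inside=no margin=-759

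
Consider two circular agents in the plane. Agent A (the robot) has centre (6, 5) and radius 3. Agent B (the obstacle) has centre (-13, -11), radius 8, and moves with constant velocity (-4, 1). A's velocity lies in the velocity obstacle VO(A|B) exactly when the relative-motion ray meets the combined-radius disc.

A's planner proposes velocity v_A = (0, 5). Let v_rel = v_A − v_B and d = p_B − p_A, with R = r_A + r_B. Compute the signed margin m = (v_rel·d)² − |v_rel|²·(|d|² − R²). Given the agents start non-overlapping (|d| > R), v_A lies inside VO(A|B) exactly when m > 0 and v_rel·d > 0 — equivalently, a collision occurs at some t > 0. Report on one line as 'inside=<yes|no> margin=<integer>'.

d = (-19, -16),  |d|² = 617;  R = 3+8 = 11,  c = 617−11² = 496
v_rel = (4, 4),  |v_rel|² = 32;  v_rel·d = (4)·(-19) + (4)·(-16) = -140
32·t² + 280·t + 496 = 0  ⇒  m = (-140)² − 32·496 = 3728
m = 3728 > 0,  v_rel·d = -140 < 0  ⇒  outside

inside=no margin=3728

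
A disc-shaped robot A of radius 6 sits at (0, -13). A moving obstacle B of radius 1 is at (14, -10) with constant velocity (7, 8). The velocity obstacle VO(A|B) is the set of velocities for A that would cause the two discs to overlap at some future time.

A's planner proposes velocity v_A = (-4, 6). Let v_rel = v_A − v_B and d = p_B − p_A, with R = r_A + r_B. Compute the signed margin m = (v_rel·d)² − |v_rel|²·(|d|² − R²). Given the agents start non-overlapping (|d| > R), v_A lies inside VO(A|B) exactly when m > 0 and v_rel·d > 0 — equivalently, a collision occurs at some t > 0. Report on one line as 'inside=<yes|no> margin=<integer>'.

d = (14, 3),  |d|² = 205;  R = 6+1 = 7,  c = 205−7² = 156
v_rel = (-11, -2),  |v_rel|² = 125;  v_rel·d = (-11)·(14) + (-2)·(3) = -160
125·t² + 320·t + 156 = 0  ⇒  m = (-160)² − 125·156 = 6100
m = 6100 > 0,  v_rel·d = -160 < 0  ⇒  outside

inside=no margin=6100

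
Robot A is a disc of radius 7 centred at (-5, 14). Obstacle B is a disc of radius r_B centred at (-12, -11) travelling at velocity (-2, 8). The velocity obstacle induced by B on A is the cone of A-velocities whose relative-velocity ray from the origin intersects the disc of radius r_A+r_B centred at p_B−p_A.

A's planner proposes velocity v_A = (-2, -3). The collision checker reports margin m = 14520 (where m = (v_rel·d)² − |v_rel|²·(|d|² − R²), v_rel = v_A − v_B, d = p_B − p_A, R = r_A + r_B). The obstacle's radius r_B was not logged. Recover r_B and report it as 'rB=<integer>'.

m = 14520
d = (-7, -25);  v_rel = (0, -11),  |v_rel|² = 121
v_rel×d = (0)·(-25) − (-11)·(-7) = -77
since m = R²·121 − (-77)²:  R² = (5929 + 14520) / 121 = 169
R = √169 = 13  ⇒  r_B = 13 − 7 = 6

rB=6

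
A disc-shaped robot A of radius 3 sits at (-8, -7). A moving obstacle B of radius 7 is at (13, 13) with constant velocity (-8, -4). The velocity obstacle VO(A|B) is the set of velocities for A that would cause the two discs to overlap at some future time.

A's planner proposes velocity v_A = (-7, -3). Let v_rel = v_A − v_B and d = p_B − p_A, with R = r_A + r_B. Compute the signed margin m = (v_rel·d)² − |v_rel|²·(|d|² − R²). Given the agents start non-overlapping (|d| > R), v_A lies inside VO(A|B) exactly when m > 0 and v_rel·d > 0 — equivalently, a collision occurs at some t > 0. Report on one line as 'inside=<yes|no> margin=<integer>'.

d = (21, 20),  |d|² = 841;  R = 3+7 = 10,  c = 841−10² = 741
v_rel = (1, 1),  |v_rel|² = 2;  v_rel·d = (1)·(21) + (1)·(20) = 41
2·t² − 82·t + 741 = 0  ⇒  m = 41² − 2·741 = 199
m = 199 > 0,  v_rel·d = 41 > 0  ⇒  inside

inside=yes margin=199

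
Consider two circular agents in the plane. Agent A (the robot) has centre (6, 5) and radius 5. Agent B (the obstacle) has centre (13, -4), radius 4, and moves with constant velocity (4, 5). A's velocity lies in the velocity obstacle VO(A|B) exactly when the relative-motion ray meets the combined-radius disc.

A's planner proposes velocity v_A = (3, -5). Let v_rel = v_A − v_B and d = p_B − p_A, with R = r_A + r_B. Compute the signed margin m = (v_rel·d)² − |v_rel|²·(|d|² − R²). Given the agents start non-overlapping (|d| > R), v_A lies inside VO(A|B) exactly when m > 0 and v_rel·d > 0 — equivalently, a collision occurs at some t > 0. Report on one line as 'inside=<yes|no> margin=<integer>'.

d = (7, -9),  |d|² = 130;  R = 5+4 = 9,  c = 130−9² = 49
v_rel = (-1, -10),  |v_rel|² = 101;  v_rel·d = (-1)·(7) + (-10)·(-9) = 83
101·t² − 166·t + 49 = 0  ⇒  m = 83² − 101·49 = 1940
m = 1940 > 0,  v_rel·d = 83 > 0  ⇒  inside

inside=yes margin=1940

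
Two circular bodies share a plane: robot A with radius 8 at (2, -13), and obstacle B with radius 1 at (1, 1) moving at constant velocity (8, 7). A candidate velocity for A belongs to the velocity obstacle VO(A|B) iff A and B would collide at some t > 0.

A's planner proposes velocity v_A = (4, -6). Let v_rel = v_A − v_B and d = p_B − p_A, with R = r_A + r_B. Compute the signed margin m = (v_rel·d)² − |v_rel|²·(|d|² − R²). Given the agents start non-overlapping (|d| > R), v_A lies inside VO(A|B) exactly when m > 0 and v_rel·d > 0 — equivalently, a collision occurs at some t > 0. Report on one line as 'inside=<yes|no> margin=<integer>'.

d = (-1, 14),  |d|² = 197;  R = 8+1 = 9,  c = 197−9² = 116
v_rel = (-4, -13),  |v_rel|² = 185;  v_rel·d = (-4)·(-1) + (-13)·(14) = -178
185·t² + 356·t + 116 = 0  ⇒  m = (-178)² − 185·116 = 10224
m = 10224 > 0,  v_rel·d = -178 < 0  ⇒  outside

inside=no margin=10224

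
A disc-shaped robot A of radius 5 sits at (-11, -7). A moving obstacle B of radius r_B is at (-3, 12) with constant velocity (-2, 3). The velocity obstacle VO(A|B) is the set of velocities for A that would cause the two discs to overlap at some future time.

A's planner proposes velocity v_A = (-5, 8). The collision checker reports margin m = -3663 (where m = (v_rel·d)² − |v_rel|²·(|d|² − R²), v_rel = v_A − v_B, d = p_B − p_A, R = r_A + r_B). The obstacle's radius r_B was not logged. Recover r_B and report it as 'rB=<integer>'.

m = -3663
d = (8, 19);  v_rel = (-3, 5),  |v_rel|² = 34
v_rel×d = (-3)·(19) − (5)·(8) = -97
since m = R²·34 − (-97)²:  R² = (9409 + -3663) / 34 = 169
R = √169 = 13  ⇒  r_B = 13 − 5 = 8

rB=8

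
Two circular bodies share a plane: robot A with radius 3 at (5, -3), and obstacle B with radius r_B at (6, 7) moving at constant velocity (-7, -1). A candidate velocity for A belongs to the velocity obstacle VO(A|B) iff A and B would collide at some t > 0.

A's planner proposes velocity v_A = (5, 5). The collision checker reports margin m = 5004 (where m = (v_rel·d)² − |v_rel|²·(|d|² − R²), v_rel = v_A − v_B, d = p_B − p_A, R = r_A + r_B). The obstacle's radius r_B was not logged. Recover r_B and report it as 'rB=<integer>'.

m = 5004
d = (1, 10);  v_rel = (12, 6),  |v_rel|² = 180
v_rel×d = (12)·(10) − (6)·(1) = 114
since m = R²·180 − 114²:  R² = (12996 + 5004) / 180 = 100
R = √100 = 10  ⇒  r_B = 10 − 3 = 7

rB=7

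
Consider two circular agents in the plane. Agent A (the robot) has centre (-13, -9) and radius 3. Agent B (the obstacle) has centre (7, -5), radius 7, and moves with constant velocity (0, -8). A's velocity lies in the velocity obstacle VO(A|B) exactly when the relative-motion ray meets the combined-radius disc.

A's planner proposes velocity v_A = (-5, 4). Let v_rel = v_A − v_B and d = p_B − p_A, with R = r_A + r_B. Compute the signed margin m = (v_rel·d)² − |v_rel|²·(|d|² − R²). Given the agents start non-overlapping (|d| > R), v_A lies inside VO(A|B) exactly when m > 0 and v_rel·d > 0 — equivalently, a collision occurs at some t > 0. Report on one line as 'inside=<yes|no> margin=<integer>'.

d = (20, 4),  |d|² = 416;  R = 3+7 = 10,  c = 416−10² = 316
v_rel = (-5, 12),  |v_rel|² = 169;  v_rel·d = (-5)·(20) + (12)·(4) = -52
169·t² + 104·t + 316 = 0  ⇒  m = (-52)² − 169·316 = -50700
m = -50700 < 0,  v_rel·d = -52 < 0  ⇒  outside

inside=no margin=-50700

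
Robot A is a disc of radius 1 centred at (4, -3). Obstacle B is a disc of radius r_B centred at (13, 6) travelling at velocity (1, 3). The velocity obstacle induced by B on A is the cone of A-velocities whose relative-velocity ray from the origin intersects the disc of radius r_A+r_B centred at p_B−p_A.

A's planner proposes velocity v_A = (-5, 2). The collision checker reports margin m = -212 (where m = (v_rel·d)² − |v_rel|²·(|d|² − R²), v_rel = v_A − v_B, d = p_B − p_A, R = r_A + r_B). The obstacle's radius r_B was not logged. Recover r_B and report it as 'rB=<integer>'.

m = -212
d = (9, 9);  v_rel = (-6, -1),  |v_rel|² = 37
v_rel×d = (-6)·(9) − (-1)·(9) = -45
since m = R²·37 − (-45)²:  R² = (2025 + -212) / 37 = 49
R = √49 = 7  ⇒  r_B = 7 − 1 = 6

rB=6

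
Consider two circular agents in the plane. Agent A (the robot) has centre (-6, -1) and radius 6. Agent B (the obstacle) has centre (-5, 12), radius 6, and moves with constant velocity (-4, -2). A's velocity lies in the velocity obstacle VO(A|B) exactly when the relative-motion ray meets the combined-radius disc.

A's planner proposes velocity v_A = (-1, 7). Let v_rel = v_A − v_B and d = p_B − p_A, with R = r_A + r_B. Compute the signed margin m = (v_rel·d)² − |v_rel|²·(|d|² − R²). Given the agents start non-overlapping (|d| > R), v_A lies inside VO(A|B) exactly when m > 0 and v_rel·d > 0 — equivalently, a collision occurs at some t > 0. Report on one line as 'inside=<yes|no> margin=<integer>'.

d = (1, 13),  |d|² = 170;  R = 6+6 = 12,  c = 170−12² = 26
v_rel = (3, 9),  |v_rel|² = 90;  v_rel·d = (3)·(1) + (9)·(13) = 120
90·t² − 240·t + 26 = 0  ⇒  m = 120² − 90·26 = 12060
m = 12060 > 0,  v_rel·d = 120 > 0  ⇒  inside

inside=yes margin=12060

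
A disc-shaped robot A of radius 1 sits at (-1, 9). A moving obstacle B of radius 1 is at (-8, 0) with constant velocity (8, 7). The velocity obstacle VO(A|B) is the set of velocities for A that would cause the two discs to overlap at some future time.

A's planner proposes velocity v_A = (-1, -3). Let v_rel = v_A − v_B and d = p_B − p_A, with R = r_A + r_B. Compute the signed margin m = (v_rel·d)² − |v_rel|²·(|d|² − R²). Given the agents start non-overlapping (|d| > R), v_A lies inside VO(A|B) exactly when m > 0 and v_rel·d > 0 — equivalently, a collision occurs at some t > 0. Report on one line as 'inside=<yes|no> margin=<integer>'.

d = (-7, -9),  |d|² = 130;  R = 1+1 = 2,  c = 130−2² = 126
v_rel = (-9, -10),  |v_rel|² = 181;  v_rel·d = (-9)·(-7) + (-10)·(-9) = 153
181·t² − 306·t + 126 = 0  ⇒  m = 153² − 181·126 = 603
m = 603 > 0,  v_rel·d = 153 > 0  ⇒  inside

inside=yes margin=603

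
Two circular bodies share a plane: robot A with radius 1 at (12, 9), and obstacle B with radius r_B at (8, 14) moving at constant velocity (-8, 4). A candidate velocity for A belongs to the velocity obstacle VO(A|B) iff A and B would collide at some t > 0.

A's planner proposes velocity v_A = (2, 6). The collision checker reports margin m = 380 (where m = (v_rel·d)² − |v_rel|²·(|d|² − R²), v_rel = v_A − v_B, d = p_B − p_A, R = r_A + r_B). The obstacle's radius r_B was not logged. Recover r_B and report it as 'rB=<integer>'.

m = 380
d = (-4, 5);  v_rel = (10, 2),  |v_rel|² = 104
v_rel×d = (10)·(5) − (2)·(-4) = 58
since m = R²·104 − 58²:  R² = (3364 + 380) / 104 = 36
R = √36 = 6  ⇒  r_B = 6 − 1 = 5

rB=5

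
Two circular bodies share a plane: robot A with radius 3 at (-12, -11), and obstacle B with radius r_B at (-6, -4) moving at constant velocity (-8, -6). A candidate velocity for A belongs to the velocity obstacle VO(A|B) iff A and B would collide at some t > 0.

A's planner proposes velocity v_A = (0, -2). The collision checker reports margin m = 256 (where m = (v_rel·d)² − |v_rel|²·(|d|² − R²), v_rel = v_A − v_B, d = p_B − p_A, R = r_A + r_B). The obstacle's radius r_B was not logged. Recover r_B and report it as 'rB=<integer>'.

m = 256
d = (6, 7);  v_rel = (8, 4),  |v_rel|² = 80
v_rel×d = (8)·(7) − (4)·(6) = 32
since m = R²·80 − 32²:  R² = (1024 + 256) / 80 = 16
R = √16 = 4  ⇒  r_B = 4 − 3 = 1

rB=1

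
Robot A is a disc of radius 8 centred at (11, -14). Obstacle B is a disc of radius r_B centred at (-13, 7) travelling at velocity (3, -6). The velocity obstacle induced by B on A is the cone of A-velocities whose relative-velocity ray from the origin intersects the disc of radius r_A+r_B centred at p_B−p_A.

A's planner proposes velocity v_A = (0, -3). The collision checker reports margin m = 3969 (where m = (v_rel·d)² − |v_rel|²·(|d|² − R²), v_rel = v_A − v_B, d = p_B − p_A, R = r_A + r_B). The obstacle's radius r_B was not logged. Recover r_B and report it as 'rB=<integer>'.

m = 3969
d = (-24, 21);  v_rel = (-3, 3),  |v_rel|² = 18
v_rel×d = (-3)·(21) − (3)·(-24) = 9
since m = R²·18 − 9²:  R² = (81 + 3969) / 18 = 225
R = √225 = 15  ⇒  r_B = 15 − 8 = 7

rB=7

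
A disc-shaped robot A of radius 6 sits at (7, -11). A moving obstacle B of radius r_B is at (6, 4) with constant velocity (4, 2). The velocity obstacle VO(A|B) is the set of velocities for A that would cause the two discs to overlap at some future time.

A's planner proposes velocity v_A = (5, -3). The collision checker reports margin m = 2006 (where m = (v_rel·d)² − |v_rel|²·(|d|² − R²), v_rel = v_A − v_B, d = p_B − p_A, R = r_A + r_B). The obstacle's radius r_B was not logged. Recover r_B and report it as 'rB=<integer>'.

m = 2006
d = (-1, 15);  v_rel = (1, -5),  |v_rel|² = 26
v_rel×d = (1)·(15) − (-5)·(-1) = 10
since m = R²·26 − 10²:  R² = (100 + 2006) / 26 = 81
R = √81 = 9  ⇒  r_B = 9 − 6 = 3

rB=3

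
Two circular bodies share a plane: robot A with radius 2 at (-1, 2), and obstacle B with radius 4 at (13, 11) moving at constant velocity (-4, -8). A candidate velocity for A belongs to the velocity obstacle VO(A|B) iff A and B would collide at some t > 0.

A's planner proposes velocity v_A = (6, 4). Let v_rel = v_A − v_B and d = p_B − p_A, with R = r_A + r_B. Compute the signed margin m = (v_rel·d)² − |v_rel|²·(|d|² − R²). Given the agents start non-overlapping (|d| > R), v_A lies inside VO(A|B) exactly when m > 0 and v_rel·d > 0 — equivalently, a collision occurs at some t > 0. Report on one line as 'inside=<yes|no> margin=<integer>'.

d = (14, 9),  |d|² = 277;  R = 2+4 = 6,  c = 277−6² = 241
v_rel = (10, 12),  |v_rel|² = 244;  v_rel·d = (10)·(14) + (12)·(9) = 248
244·t² − 496·t + 241 = 0  ⇒  m = 248² − 244·241 = 2700
m = 2700 > 0,  v_rel·d = 248 > 0  ⇒  inside

inside=yes margin=2700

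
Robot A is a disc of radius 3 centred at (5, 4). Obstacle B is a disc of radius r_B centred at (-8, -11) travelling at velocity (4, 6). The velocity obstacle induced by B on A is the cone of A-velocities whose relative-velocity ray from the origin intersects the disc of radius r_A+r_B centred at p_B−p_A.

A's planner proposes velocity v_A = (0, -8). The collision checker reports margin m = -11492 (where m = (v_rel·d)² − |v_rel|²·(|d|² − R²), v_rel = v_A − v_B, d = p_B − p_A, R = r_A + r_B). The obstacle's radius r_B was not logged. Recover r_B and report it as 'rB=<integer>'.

m = -11492
d = (-13, -15);  v_rel = (-4, -14),  |v_rel|² = 212
v_rel×d = (-4)·(-15) − (-14)·(-13) = -122
since m = R²·212 − (-122)²:  R² = (14884 + -11492) / 212 = 16
R = √16 = 4  ⇒  r_B = 4 − 3 = 1

rB=1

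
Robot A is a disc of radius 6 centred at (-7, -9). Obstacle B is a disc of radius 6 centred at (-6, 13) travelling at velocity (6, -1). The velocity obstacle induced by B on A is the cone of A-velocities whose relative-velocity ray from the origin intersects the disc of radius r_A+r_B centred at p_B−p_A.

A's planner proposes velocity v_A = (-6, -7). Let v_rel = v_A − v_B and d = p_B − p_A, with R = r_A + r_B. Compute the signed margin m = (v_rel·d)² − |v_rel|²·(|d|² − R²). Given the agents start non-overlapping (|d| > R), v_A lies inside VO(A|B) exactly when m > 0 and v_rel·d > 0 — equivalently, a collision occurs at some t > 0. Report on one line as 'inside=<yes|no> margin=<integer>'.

d = (1, 22),  |d|² = 485;  R = 6+6 = 12,  c = 485−12² = 341
v_rel = (-12, -6),  |v_rel|² = 180;  v_rel·d = (-12)·(1) + (-6)·(22) = -144
180·t² + 288·t + 341 = 0  ⇒  m = (-144)² − 180·341 = -40644
m = -40644 < 0,  v_rel·d = -144 < 0  ⇒  outside

inside=no margin=-40644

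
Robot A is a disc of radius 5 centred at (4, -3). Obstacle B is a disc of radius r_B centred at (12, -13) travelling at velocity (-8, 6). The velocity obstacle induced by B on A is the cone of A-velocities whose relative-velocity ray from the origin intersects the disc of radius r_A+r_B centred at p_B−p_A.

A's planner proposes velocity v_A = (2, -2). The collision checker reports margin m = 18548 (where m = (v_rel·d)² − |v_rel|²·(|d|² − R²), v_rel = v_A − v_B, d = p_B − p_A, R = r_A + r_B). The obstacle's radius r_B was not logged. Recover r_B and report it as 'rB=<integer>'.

m = 18548
d = (8, -10);  v_rel = (10, -8),  |v_rel|² = 164
v_rel×d = (10)·(-10) − (-8)·(8) = -36
since m = R²·164 − (-36)²:  R² = (1296 + 18548) / 164 = 121
R = √121 = 11  ⇒  r_B = 11 − 5 = 6

rB=6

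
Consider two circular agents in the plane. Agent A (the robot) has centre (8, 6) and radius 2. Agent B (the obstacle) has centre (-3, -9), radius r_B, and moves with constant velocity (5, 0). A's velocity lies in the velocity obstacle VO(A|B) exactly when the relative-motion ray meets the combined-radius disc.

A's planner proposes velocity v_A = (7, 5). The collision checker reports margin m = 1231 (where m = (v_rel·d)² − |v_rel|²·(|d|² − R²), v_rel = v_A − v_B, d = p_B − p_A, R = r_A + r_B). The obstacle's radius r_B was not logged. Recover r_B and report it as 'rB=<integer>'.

m = 1231
d = (-11, -15);  v_rel = (2, 5),  |v_rel|² = 29
v_rel×d = (2)·(-15) − (5)·(-11) = 25
since m = R²·29 − 25²:  R² = (625 + 1231) / 29 = 64
R = √64 = 8  ⇒  r_B = 8 − 2 = 6

rB=6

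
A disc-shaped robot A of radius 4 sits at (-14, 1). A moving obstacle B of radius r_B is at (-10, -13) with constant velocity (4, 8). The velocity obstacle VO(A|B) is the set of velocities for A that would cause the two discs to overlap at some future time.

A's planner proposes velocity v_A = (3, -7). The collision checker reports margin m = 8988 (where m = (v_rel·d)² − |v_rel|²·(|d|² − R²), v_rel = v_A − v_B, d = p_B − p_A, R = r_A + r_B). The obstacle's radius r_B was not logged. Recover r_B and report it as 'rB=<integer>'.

m = 8988
d = (4, -14);  v_rel = (-1, -15),  |v_rel|² = 226
v_rel×d = (-1)·(-14) − (-15)·(4) = 74
since m = R²·226 − 74²:  R² = (5476 + 8988) / 226 = 64
R = √64 = 8  ⇒  r_B = 8 − 4 = 4

rB=4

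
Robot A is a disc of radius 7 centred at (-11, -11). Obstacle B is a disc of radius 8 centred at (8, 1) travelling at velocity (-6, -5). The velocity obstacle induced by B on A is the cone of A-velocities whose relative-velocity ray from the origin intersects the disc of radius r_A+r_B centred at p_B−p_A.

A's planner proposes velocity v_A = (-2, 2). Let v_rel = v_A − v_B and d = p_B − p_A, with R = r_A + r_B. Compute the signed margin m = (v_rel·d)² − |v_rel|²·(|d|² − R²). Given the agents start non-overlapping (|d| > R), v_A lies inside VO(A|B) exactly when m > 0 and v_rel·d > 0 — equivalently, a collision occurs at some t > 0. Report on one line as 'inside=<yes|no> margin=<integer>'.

d = (19, 12),  |d|² = 505;  R = 7+8 = 15,  c = 505−15² = 280
v_rel = (4, 7),  |v_rel|² = 65;  v_rel·d = (4)·(19) + (7)·(12) = 160
65·t² − 320·t + 280 = 0  ⇒  m = 160² − 65·280 = 7400
m = 7400 > 0,  v_rel·d = 160 > 0  ⇒  inside

inside=yes margin=7400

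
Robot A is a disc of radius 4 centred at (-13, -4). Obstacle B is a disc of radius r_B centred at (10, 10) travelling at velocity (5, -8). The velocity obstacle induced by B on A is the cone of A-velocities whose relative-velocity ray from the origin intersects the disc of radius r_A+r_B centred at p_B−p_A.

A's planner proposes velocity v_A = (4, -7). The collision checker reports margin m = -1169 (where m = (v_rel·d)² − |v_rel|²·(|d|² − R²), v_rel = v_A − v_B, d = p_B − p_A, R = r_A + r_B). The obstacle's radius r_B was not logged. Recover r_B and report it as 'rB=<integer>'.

m = -1169
d = (23, 14);  v_rel = (-1, 1),  |v_rel|² = 2
v_rel×d = (-1)·(14) − (1)·(23) = -37
since m = R²·2 − (-37)²:  R² = (1369 + -1169) / 2 = 100
R = √100 = 10  ⇒  r_B = 10 − 4 = 6

rB=6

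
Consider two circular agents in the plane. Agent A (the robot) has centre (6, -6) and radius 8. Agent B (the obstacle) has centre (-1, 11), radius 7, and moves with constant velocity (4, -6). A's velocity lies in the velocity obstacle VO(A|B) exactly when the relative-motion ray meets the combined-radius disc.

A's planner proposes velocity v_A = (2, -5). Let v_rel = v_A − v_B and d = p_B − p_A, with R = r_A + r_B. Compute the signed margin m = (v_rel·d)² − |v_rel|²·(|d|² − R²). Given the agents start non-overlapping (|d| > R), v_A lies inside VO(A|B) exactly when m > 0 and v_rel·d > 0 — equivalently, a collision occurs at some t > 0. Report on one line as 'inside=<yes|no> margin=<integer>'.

d = (-7, 17),  |d|² = 338;  R = 8+7 = 15,  c = 338−15² = 113
v_rel = (-2, 1),  |v_rel|² = 5;  v_rel·d = (-2)·(-7) + (1)·(17) = 31
5·t² − 62·t + 113 = 0  ⇒  m = 31² − 5·113 = 396
m = 396 > 0,  v_rel·d = 31 > 0  ⇒  inside

inside=yes margin=396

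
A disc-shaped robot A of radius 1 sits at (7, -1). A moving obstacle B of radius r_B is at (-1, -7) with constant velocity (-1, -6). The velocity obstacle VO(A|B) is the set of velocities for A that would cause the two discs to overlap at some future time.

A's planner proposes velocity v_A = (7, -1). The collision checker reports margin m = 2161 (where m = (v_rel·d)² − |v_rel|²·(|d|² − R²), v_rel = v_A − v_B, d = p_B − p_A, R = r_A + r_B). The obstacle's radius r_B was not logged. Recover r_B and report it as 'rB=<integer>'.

m = 2161
d = (-8, -6);  v_rel = (8, 5),  |v_rel|² = 89
v_rel×d = (8)·(-6) − (5)·(-8) = -8
since m = R²·89 − (-8)²:  R² = (64 + 2161) / 89 = 25
R = √25 = 5  ⇒  r_B = 5 − 1 = 4

rB=4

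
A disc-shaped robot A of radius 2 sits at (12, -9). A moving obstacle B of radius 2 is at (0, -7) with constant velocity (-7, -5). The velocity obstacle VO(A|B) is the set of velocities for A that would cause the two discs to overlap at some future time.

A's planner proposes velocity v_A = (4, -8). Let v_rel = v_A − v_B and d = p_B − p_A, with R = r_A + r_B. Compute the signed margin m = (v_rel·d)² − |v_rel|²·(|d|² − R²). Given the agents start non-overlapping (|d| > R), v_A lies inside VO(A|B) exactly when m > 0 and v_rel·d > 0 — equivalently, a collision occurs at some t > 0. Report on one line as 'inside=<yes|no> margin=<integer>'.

d = (-12, 2),  |d|² = 148;  R = 2+2 = 4,  c = 148−4² = 132
v_rel = (11, -3),  |v_rel|² = 130;  v_rel·d = (11)·(-12) + (-3)·(2) = -138
130·t² + 276·t + 132 = 0  ⇒  m = (-138)² − 130·132 = 1884
m = 1884 > 0,  v_rel·d = -138 < 0  ⇒  outside

inside=no margin=1884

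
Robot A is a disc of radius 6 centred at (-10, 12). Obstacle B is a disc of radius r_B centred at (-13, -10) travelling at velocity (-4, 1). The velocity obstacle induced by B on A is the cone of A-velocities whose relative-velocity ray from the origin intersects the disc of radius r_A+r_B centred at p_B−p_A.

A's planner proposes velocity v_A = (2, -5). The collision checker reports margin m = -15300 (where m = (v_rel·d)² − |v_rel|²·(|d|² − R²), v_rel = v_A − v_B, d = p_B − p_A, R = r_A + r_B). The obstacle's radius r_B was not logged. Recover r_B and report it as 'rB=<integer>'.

m = -15300
d = (-3, -22);  v_rel = (6, -6),  |v_rel|² = 72
v_rel×d = (6)·(-22) − (-6)·(-3) = -150
since m = R²·72 − (-150)²:  R² = (22500 + -15300) / 72 = 100
R = √100 = 10  ⇒  r_B = 10 − 6 = 4

rB=4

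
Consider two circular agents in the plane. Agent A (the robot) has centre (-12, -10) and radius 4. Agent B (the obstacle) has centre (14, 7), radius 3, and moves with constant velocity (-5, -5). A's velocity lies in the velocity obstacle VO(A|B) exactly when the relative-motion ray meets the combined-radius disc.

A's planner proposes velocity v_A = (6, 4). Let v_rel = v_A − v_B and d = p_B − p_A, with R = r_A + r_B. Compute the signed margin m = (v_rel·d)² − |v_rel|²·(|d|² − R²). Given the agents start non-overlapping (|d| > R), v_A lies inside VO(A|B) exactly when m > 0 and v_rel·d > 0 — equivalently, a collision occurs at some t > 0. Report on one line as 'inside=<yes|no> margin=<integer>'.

d = (26, 17),  |d|² = 965;  R = 4+3 = 7,  c = 965−7² = 916
v_rel = (11, 9),  |v_rel|² = 202;  v_rel·d = (11)·(26) + (9)·(17) = 439
202·t² − 878·t + 916 = 0  ⇒  m = 439² − 202·916 = 7689
m = 7689 > 0,  v_rel·d = 439 > 0  ⇒  inside

inside=yes margin=7689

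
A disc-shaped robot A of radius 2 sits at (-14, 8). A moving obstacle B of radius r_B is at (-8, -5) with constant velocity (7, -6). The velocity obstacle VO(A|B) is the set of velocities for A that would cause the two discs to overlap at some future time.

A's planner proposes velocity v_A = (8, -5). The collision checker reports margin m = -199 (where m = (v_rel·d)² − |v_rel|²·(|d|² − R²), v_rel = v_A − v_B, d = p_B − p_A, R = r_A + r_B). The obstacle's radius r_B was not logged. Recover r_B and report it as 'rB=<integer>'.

m = -199
d = (6, -13);  v_rel = (1, 1),  |v_rel|² = 2
v_rel×d = (1)·(-13) − (1)·(6) = -19
since m = R²·2 − (-19)²:  R² = (361 + -199) / 2 = 81
R = √81 = 9  ⇒  r_B = 9 − 2 = 7

rB=7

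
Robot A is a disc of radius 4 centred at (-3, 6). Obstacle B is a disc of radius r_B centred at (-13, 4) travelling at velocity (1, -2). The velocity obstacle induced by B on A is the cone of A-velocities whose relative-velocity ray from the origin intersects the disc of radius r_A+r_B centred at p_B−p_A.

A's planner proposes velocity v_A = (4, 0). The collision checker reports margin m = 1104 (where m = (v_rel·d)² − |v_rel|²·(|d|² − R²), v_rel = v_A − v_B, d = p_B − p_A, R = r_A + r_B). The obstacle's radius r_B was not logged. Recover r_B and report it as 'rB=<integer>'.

m = 1104
d = (-10, -2);  v_rel = (3, 2),  |v_rel|² = 13
v_rel×d = (3)·(-2) − (2)·(-10) = 14
since m = R²·13 − 14²:  R² = (196 + 1104) / 13 = 100
R = √100 = 10  ⇒  r_B = 10 − 4 = 6

rB=6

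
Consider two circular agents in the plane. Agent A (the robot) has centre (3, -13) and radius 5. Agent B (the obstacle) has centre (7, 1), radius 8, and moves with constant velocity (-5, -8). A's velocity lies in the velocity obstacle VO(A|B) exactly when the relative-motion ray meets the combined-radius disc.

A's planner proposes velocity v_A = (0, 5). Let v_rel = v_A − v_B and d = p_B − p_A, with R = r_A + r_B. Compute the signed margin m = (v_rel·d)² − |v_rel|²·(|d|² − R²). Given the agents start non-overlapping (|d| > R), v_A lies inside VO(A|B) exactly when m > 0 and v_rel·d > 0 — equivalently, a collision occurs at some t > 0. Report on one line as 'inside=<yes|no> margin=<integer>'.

d = (4, 14),  |d|² = 212;  R = 5+8 = 13,  c = 212−13² = 43
v_rel = (5, 13),  |v_rel|² = 194;  v_rel·d = (5)·(4) + (13)·(14) = 202
194·t² − 404·t + 43 = 0  ⇒  m = 202² − 194·43 = 32462
m = 32462 > 0,  v_rel·d = 202 > 0  ⇒  inside

inside=yes margin=32462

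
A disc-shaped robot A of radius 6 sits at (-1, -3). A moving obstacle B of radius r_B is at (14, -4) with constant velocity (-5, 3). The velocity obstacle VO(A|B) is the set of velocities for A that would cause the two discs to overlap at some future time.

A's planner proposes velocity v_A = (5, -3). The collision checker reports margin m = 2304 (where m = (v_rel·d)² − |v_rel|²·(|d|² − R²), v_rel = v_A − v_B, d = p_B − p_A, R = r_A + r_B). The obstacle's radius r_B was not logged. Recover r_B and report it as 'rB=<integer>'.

m = 2304
d = (15, -1);  v_rel = (10, -6),  |v_rel|² = 136
v_rel×d = (10)·(-1) − (-6)·(15) = 80
since m = R²·136 − 80²:  R² = (6400 + 2304) / 136 = 64
R = √64 = 8  ⇒  r_B = 8 − 6 = 2

rB=2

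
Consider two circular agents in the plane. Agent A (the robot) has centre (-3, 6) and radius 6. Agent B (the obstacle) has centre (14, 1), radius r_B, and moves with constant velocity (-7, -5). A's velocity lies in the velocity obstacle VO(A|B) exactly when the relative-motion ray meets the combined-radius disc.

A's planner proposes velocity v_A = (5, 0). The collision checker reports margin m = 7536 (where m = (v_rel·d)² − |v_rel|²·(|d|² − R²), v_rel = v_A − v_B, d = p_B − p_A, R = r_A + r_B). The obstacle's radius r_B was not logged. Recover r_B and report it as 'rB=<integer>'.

m = 7536
d = (17, -5);  v_rel = (12, 5),  |v_rel|² = 169
v_rel×d = (12)·(-5) − (5)·(17) = -145
since m = R²·169 − (-145)²:  R² = (21025 + 7536) / 169 = 169
R = √169 = 13  ⇒  r_B = 13 − 6 = 7

rB=7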